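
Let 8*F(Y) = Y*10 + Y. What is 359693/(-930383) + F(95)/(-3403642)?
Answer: -890463805953/2303047749008 ≈ -0.38665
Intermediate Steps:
F(Y) = 11*Y/8 (F(Y) = (Y*10 + Y)/8 = (10*Y + Y)/8 = (11*Y)/8 = 11*Y/8)
359693/(-930383) + F(95)/(-3403642) = 359693/(-930383) + ((11/8)*95)/(-3403642) = 359693*(-1/930383) + (1045/8)*(-1/3403642) = -359693/930383 - 95/2475376 = -890463805953/2303047749008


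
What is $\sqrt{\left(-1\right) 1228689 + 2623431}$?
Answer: $\sqrt{1394742} \approx 1181.0$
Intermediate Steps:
$\sqrt{\left(-1\right) 1228689 + 2623431} = \sqrt{-1228689 + 2623431} = \sqrt{1394742}$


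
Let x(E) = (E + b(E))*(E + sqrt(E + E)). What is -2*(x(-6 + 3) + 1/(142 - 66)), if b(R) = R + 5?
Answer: -229/38 + 2*I*sqrt(6) ≈ -6.0263 + 4.899*I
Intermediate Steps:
b(R) = 5 + R
x(E) = (5 + 2*E)*(E + sqrt(2)*sqrt(E)) (x(E) = (E + (5 + E))*(E + sqrt(E + E)) = (5 + 2*E)*(E + sqrt(2*E)) = (5 + 2*E)*(E + sqrt(2)*sqrt(E)))
-2*(x(-6 + 3) + 1/(142 - 66)) = -2*(((-6 + 3)**2 + (-6 + 3)*(5 + (-6 + 3)) + sqrt(2)*(-6 + 3)**(3/2) + sqrt(2)*sqrt(-6 + 3)*(5 + (-6 + 3))) + 1/(142 - 66)) = -2*(((-3)**2 - 3*(5 - 3) + sqrt(2)*(-3)**(3/2) + sqrt(2)*sqrt(-3)*(5 - 3)) + 1/76) = -2*((9 - 3*2 + sqrt(2)*(-3*I*sqrt(3)) + sqrt(2)*(I*sqrt(3))*2) + 1/76) = -2*((9 - 6 - 3*I*sqrt(6) + 2*I*sqrt(6)) + 1/76) = -2*((3 - I*sqrt(6)) + 1/76) = -2*(229/76 - I*sqrt(6)) = -229/38 + 2*I*sqrt(6)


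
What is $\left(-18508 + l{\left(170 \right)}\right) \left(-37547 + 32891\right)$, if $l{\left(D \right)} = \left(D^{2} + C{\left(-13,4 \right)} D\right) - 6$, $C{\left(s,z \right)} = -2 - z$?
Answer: $-43608096$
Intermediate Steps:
$l{\left(D \right)} = -6 + D^{2} - 6 D$ ($l{\left(D \right)} = \left(D^{2} + \left(-2 - 4\right) D\right) - 6 = \left(D^{2} - 6 D\right) - 6 = -6 + D^{2} - 6 D$)
$\left(-18508 + l{\left(170 \right)}\right) \left(-37547 + 32891\right) = \left(-18508 - \left(1026 - 28900\right)\right) \left(-37547 + 32891\right) = \left(-18508 - -27874\right) \left(-4656\right) = \left(-18508 + 27874\right) \left(-4656\right) = 9366 \left(-4656\right) = -43608096$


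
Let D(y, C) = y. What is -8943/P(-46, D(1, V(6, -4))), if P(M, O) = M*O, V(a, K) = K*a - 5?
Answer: 8943/46 ≈ 194.41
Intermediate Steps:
V(a, K) = -5 + K*a
-8943/P(-46, D(1, V(6, -4))) = -8943/((-46*1)) = -8943/(-46) = -8943*(-1/46) = 8943/46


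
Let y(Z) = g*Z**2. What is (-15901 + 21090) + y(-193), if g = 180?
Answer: 6710009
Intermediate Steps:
y(Z) = 180*Z**2
(-15901 + 21090) + y(-193) = (-15901 + 21090) + 180*(-193)**2 = 5189 + 180*37249 = 5189 + 6704820 = 6710009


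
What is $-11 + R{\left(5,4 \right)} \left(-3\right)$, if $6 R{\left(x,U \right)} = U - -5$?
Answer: $- \frac{31}{2} \approx -15.5$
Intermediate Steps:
$R{\left(x,U \right)} = \frac{5}{6} + \frac{U}{6}$ ($R{\left(x,U \right)} = \frac{U - -5}{6} = \frac{U + 5}{6} = \frac{5 + U}{6} = \frac{5}{6} + \frac{U}{6}$)
$-11 + R{\left(5,4 \right)} \left(-3\right) = -11 + \left(\frac{5}{6} + \frac{1}{6} \cdot 4\right) \left(-3\right) = -11 + \left(\frac{5}{6} + \frac{2}{3}\right) \left(-3\right) = -11 + \frac{3}{2} \left(-3\right) = -11 - \frac{9}{2} = - \frac{31}{2}$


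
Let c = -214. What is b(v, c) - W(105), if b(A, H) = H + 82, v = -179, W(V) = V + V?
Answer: -342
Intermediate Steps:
W(V) = 2*V
b(A, H) = 82 + H
b(v, c) - W(105) = (82 - 214) - 2*105 = -132 - 1*210 = -132 - 210 = -342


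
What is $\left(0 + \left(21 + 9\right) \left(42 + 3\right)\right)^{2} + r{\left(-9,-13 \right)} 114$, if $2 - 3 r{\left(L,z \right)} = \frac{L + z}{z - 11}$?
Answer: $\frac{10935247}{6} \approx 1.8225 \cdot 10^{6}$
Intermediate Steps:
$r{\left(L,z \right)} = \frac{2}{3} - \frac{L + z}{3 \left(-11 + z\right)}$ ($r{\left(L,z \right)} = \frac{2}{3} - \frac{\left(L + z\right) \frac{1}{z - 11}}{3} = \frac{2}{3} - \frac{\left(L + z\right) \frac{1}{-11 + z}}{3} = \frac{2}{3} - \frac{\frac{1}{-11 + z} \left(L + z\right)}{3} = \frac{2}{3} - \frac{L + z}{3 \left(-11 + z\right)}$)
$\left(0 + \left(21 + 9\right) \left(42 + 3\right)\right)^{2} + r{\left(-9,-13 \right)} 114 = \left(0 + \left(21 + 9\right) \left(42 + 3\right)\right)^{2} + \frac{-22 - 13 - -9}{3 \left(-11 - 13\right)} 114 = \left(0 + 30 \cdot 45\right)^{2} + \frac{-22 - 13 + 9}{3 \left(-24\right)} 114 = \left(0 + 1350\right)^{2} + \frac{1}{3} \left(- \frac{1}{24}\right) \left(-26\right) 114 = 1350^{2} + \frac{13}{36} \cdot 114 = 1822500 + \frac{247}{6} = \frac{10935247}{6}$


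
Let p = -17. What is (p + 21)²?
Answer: 16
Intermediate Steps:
(p + 21)² = (-17 + 21)² = 4² = 16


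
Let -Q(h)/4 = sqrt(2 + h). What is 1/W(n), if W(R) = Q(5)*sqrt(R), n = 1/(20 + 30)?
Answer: -5*sqrt(14)/28 ≈ -0.66815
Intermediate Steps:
n = 1/50 ≈ 0.020000
Q(h) = -4*sqrt(2 + h)
W(R) = -4*sqrt(7)*sqrt(R) (W(R) = (-4*sqrt(2 + 5))*sqrt(R) = (-4*sqrt(7))*sqrt(R) = -4*sqrt(7)*sqrt(R))
1/W(n) = 1/(-4*sqrt(7)*sqrt(1/50)) = 1/(-4*sqrt(7)*sqrt(2)/10) = 1/(-2*sqrt(14)/5) = -5*sqrt(14)/28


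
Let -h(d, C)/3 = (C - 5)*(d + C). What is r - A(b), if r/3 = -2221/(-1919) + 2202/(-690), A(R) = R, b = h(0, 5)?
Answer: -1346574/220685 ≈ -6.1018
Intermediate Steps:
h(d, C) = -3*(-5 + C)*(C + d) (h(d, C) = -3*(C - 5)*(d + C) = -3*(-5 + C)*(C + d))
b = 0 (b = -3*5² + 15*5 + 15*0 - 3*5*0 = -3*25 + 75 + 0 + 0 = -75 + 75 + 0 + 0 = 0)
r = -1346574/220685 (r = 3*(-2221/(-1919) + 2202/(-690)) = 3*(-2221*(-1/1919) + 2202*(-1/690)) = 3*(2221/1919 - 367/115) = 3*(-448858/220685) = -1346574/220685 ≈ -6.1018)
r - A(b) = -1346574/220685 - 1*0 = -1346574/220685 + 0 = -1346574/220685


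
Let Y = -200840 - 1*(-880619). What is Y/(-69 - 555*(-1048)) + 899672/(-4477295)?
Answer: 280038663677/289318325605 ≈ 0.96793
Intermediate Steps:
Y = 679779 (Y = -200840 + 880619 = 679779)
Y/(-69 - 555*(-1048)) + 899672/(-4477295) = 679779/(-69 - 555*(-1048)) + 899672/(-4477295) = 679779/(-69 + 581640) + 899672*(-1/4477295) = 679779/581571 - 899672/4477295 = 679779*(1/581571) - 899672/4477295 = 75531/64619 - 899672/4477295 = 280038663677/289318325605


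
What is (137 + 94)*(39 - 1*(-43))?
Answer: 18942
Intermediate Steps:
(137 + 94)*(39 - 1*(-43)) = 231*(39 + 43) = 231*82 = 18942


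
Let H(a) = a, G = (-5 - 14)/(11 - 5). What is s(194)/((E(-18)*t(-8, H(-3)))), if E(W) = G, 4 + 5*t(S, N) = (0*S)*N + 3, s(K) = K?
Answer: 5820/19 ≈ 306.32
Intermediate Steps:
G = -19/6 ≈ -3.1667
t(S, N) = -⅕ (t(S, N) = -⅘ + ((0*S)*N + 3)/5 = -⅘ + (0*N + 3)/5 = -⅘ + (0 + 3)/5 = -⅘ + (⅕)*3 = -⅘ + ⅗ = -⅕)
E(W) = -19/6
s(194)/((E(-18)*t(-8, H(-3)))) = 194/((-19/6*(-⅕))) = 194/(19/30) = 194*(30/19) = 5820/19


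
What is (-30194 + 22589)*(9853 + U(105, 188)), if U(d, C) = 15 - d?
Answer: -74247615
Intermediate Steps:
(-30194 + 22589)*(9853 + U(105, 188)) = (-30194 + 22589)*(9853 + (15 - 1*105)) = -7605*(9853 + (15 - 105)) = -7605*(9853 - 90) = -7605*9763 = -74247615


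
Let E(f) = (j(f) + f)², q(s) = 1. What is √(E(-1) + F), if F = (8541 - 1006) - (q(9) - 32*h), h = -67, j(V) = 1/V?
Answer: √5394 ≈ 73.444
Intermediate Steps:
E(f) = (f + 1/f)² (E(f) = (1/f + f)² = (f + 1/f)²)
F = 5390 (F = (8541 - 1006) - (1 - 32*(-67)) = 7535 - (1 + 2144) = 7535 - 1*2145 = 7535 - 2145 = 5390)
√(E(-1) + F) = √((1 + (-1)²)²/(-1)² + 5390) = √(1*(1 + 1)² + 5390) = √(1*2² + 5390) = √(1*4 + 5390) = √(4 + 5390) = √5394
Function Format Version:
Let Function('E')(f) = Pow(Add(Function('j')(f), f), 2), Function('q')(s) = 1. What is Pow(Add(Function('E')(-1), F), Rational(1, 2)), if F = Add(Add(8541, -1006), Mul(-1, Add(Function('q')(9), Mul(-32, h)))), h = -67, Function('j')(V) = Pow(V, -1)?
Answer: Pow(5394, Rational(1, 2)) ≈ 73.444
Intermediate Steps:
Function('E')(f) = Pow(Add(f, Pow(f, -1)), 2) (Function('E')(f) = Pow(Add(Pow(f, -1), f), 2) = Pow(Add(f, Pow(f, -1)), 2))
F = 5390 (F = Add(Add(8541, -1006), Mul(-1, Add(1, Mul(-32, -67)))) = Add(7535, Mul(-1, Add(1, 2144))) = Add(7535, Mul(-1, 2145)) = Add(7535, -2145) = 5390)
Pow(Add(Function('E')(-1), F), Rational(1, 2)) = Pow(Add(Mul(Pow(-1, -2), Pow(Add(1, Pow(-1, 2)), 2)), 5390), Rational(1, 2)) = Pow(Add(Mul(1, Pow(Add(1, 1), 2)), 5390), Rational(1, 2)) = Pow(Add(Mul(1, Pow(2, 2)), 5390), Rational(1, 2)) = Pow(Add(Mul(1, 4), 5390), Rational(1, 2)) = Pow(Add(4, 5390), Rational(1, 2)) = Pow(5394, Rational(1, 2))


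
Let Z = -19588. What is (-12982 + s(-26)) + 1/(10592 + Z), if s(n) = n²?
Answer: -110704777/8996 ≈ -12306.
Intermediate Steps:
(-12982 + s(-26)) + 1/(10592 + Z) = (-12982 + (-26)²) + 1/(10592 - 19588) = (-12982 + 676) + 1/(-8996) = -12306 - 1/8996 = -110704777/8996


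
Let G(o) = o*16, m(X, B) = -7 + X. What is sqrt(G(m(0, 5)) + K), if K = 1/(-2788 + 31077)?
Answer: I*sqrt(89629934063)/28289 ≈ 10.583*I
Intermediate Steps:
G(o) = 16*o
K = 1/28289 ≈ 3.5349e-5
sqrt(G(m(0, 5)) + K) = sqrt(16*(-7 + 0) + 1/28289) = sqrt(16*(-7) + 1/28289) = sqrt(-112 + 1/28289) = sqrt(-3168367/28289) = I*sqrt(89629934063)/28289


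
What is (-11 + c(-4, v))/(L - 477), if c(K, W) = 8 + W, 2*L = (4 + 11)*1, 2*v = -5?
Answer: 11/939 ≈ 0.011715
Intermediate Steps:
v = -5/2 (v = (½)*(-5) = -5/2 ≈ -2.5000)
L = 15/2 (L = ((4 + 11)*1)/2 = (15*1)/2 = (½)*15 = 15/2 ≈ 7.5000)
(-11 + c(-4, v))/(L - 477) = (-11 + (8 - 5/2))/(15/2 - 477) = (-11 + 11/2)/(-939/2) = -11/2*(-2/939) = 11/939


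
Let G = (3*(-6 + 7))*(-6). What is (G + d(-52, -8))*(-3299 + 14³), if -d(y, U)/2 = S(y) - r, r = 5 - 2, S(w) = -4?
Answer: 2220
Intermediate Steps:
r = 3
G = -18 (G = (3*1)*(-6) = 3*(-6) = -18)
d(y, U) = 14 (d(y, U) = -2*(-4 - 1*3) = -2*(-4 - 3) = -2*(-7) = 14)
(G + d(-52, -8))*(-3299 + 14³) = (-18 + 14)*(-3299 + 14³) = -4*(-3299 + 2744) = -4*(-555) = 2220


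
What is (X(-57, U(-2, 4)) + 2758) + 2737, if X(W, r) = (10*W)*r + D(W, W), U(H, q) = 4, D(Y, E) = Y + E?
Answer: 3101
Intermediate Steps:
D(Y, E) = E + Y
X(W, r) = 2*W + 10*W*r (X(W, r) = (10*W)*r + (W + W) = 10*W*r + 2*W = 2*W + 10*W*r)
(X(-57, U(-2, 4)) + 2758) + 2737 = (2*(-57)*(1 + 5*4) + 2758) + 2737 = (2*(-57)*(1 + 20) + 2758) + 2737 = (2*(-57)*21 + 2758) + 2737 = (-2394 + 2758) + 2737 = 364 + 2737 = 3101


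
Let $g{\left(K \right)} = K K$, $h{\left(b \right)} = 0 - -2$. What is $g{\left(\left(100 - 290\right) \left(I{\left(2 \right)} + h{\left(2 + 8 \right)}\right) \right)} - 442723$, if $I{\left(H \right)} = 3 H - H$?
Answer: $856877$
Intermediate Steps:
$h{\left(b \right)} = 2$ ($h{\left(b \right)} = 0 + 2 = 2$)
$I{\left(H \right)} = 2 H$
$g{\left(K \right)} = K^{2}$
$g{\left(\left(100 - 290\right) \left(I{\left(2 \right)} + h{\left(2 + 8 \right)}\right) \right)} - 442723 = \left(\left(100 - 290\right) \left(2 \cdot 2 + 2\right)\right)^{2} - 442723 = \left(- 190 \left(4 + 2\right)\right)^{2} - 442723 = \left(\left(-190\right) 6\right)^{2} - 442723 = \left(-1140\right)^{2} - 442723 = 1299600 - 442723 = 856877$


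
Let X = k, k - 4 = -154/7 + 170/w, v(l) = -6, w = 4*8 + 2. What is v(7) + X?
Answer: -19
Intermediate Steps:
w = 34 (w = 32 + 2 = 34)
k = -13 (k = 4 + (-154/7 + 170/34) = 4 + (-154*⅐ + 170*(1/34)) = 4 + (-22 + 5) = 4 - 17 = -13)
X = -13
v(7) + X = -6 - 13 = -19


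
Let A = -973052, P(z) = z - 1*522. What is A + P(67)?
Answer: -973507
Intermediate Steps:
P(z) = -522 + z (P(z) = z - 522 = -522 + z)
A + P(67) = -973052 + (-522 + 67) = -973052 - 455 = -973507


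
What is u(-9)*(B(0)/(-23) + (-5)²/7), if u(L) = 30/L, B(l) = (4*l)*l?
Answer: -250/21 ≈ -11.905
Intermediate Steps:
B(l) = 4*l²
u(-9)*(B(0)/(-23) + (-5)²/7) = (30/(-9))*((4*0²)/(-23) + (-5)²/7) = (30*(-⅑))*((4*0)*(-1/23) + 25*(⅐)) = -10*(0*(-1/23) + 25/7)/3 = -10*(0 + 25/7)/3 = -10/3*25/7 = -250/21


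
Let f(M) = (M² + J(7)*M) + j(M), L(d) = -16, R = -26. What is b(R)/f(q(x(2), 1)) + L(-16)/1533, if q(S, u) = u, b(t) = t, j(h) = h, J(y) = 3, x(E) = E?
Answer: -39938/7665 ≈ -5.2104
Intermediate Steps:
f(M) = M² + 4*M (f(M) = (M² + 3*M) + M = M² + 4*M)
b(R)/f(q(x(2), 1)) + L(-16)/1533 = -26/(4 + 1) - 16/1533 = -26/(1*5) - 16*1/1533 = -26/5 - 16/1533 = -39938/7665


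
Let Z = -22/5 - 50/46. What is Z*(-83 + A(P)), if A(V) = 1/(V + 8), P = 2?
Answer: 523099/1150 ≈ 454.87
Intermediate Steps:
Z = -631/115 (Z = -22*1/5 - 50*1/46 = -22/5 - 25/23 = -631/115 ≈ -5.4870)
A(V) = 1/(8 + V)
Z*(-83 + A(P)) = -631*(-83 + 1/(8 + 2))/115 = -631*(-83 + 1/10)/115 = -631/115*(-829/10) = 523099/1150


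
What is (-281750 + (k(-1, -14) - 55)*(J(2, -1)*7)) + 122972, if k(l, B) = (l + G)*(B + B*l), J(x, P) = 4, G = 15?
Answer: -160318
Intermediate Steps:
k(l, B) = (15 + l)*(B + B*l) (k(l, B) = (l + 15)*(B + B*l) = (15 + l)*(B + B*l))
(-281750 + (k(-1, -14) - 55)*(J(2, -1)*7)) + 122972 = (-281750 + (-14*(15 + (-1)**2 + 16*(-1)) - 55)*(4*7)) + 122972 = (-281750 + (-14*(15 + 1 - 16) - 55)*28) + 122972 = (-281750 + (-14*0 - 55)*28) + 122972 = (-281750 + (0 - 55)*28) + 122972 = (-281750 - 55*28) + 122972 = (-281750 - 1540) + 122972 = -283290 + 122972 = -160318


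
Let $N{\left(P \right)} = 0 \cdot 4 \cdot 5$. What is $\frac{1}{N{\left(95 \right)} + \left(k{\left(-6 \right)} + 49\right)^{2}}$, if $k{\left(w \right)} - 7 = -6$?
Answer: $\frac{1}{2500} \approx 0.0004$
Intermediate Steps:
$N{\left(P \right)} = 0$ ($N{\left(P \right)} = 0 \cdot 5 = 0$)
$k{\left(w \right)} = 1$ ($k{\left(w \right)} = 7 - 6 = 1$)
$\frac{1}{N{\left(95 \right)} + \left(k{\left(-6 \right)} + 49\right)^{2}} = \frac{1}{0 + \left(1 + 49\right)^{2}} = \frac{1}{0 + 50^{2}} = \frac{1}{0 + 2500} = \frac{1}{2500}$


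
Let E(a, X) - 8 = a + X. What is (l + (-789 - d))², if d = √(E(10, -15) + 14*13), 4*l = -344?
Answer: (875 + √185)² ≈ 7.8961e+5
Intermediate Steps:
E(a, X) = 8 + X + a (E(a, X) = 8 + (a + X) = 8 + (X + a) = 8 + X + a)
l = -86 (l = (¼)*(-344) = -86)
d = √185 (d = √((8 - 15 + 10) + 14*13) = √(3 + 182) = √185 ≈ 13.601)
(l + (-789 - d))² = (-86 + (-789 - √185))² = (-875 - √185)²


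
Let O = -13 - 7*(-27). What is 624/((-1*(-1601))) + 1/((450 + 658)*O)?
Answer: 121686593/312207808 ≈ 0.38976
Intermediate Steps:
O = 176 (O = -13 + 189 = 176)
624/((-1*(-1601))) + 1/((450 + 658)*O) = 624/((-1*(-1601))) + 1/((450 + 658)*176) = 624/1601 + (1/176)/1108 = 624*(1/1601) + (1/1108)*(1/176) = 624/1601 + 1/195008 = 121686593/312207808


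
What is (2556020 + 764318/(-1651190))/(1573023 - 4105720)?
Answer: -2110236949741/2090981979715 ≈ -1.0092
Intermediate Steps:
(2556020 + 764318/(-1651190))/(1573023 - 4105720) = (2556020 + 764318*(-1/1651190))/(-2532697) = (2556020 - 382159/825595)*(-1/2532697) = (2110236949741/825595)*(-1/2532697) = -2110236949741/2090981979715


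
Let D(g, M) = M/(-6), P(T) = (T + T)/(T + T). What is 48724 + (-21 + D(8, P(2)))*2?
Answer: 146045/3 ≈ 48682.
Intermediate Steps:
P(T) = 1 (P(T) = (2*T)/((2*T)) = (2*T)*(1/(2*T)) = 1)
D(g, M) = -M/6 (D(g, M) = M*(-1/6) = -M/6)
48724 + (-21 + D(8, P(2)))*2 = 48724 + (-21 - 1/6*1)*2 = 48724 + (-21 - 1/6)*2 = 48724 - 127/6*2 = 48724 - 127/3 = 146045/3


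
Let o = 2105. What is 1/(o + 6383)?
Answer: 1/8488 ≈ 0.00011781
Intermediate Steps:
1/(o + 6383) = 1/(2105 + 6383) = 1/8488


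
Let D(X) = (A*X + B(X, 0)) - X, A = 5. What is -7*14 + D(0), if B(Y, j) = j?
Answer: -98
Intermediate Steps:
D(X) = 4*X (D(X) = (5*X + 0) - X = 5*X - X = 4*X)
-7*14 + D(0) = -7*14 + 4*0 = -98 + 0 = -98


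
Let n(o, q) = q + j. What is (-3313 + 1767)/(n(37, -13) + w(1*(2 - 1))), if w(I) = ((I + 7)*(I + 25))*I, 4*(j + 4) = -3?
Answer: -6184/761 ≈ -8.1261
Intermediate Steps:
j = -19/4 (j = -4 + (¼)*(-3) = -4 - ¾ = -19/4 ≈ -4.7500)
n(o, q) = -19/4 + q (n(o, q) = q - 19/4 = -19/4 + q)
w(I) = I*(7 + I)*(25 + I) (w(I) = ((7 + I)*(25 + I))*I = I*(7 + I)*(25 + I))
(-3313 + 1767)/(n(37, -13) + w(1*(2 - 1))) = (-3313 + 1767)/((-19/4 - 13) + (1*(2 - 1))*(175 + (1*(2 - 1))² + 32*(1*(2 - 1)))) = -1546/(-71/4 + (1*1)*(175 + (1*1)² + 32*(1*1))) = -1546/(-71/4 + 1*(175 + 1² + 32*1)) = -1546/(-71/4 + 1*(175 + 1 + 32)) = -1546/(-71/4 + 1*208) = -1546/(-71/4 + 208) = -1546/761/4 = -1546*4/761 = -6184/761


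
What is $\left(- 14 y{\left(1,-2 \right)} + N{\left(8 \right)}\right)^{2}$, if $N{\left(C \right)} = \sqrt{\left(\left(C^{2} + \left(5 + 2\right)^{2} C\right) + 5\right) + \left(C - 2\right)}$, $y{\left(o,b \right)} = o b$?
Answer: $\left(28 + \sqrt{467}\right)^{2} \approx 2461.2$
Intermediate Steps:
$y{\left(o,b \right)} = b o$
$N{\left(C \right)} = \sqrt{3 + C^{2} + 50 C}$ ($N{\left(C \right)} = \sqrt{\left(\left(C^{2} + 7^{2} C\right) + 5\right) + \left(C - 2\right)} = \sqrt{\left(\left(C^{2} + 49 C\right) + 5\right) + \left(-2 + C\right)} = \sqrt{\left(5 + C^{2} + 49 C\right) + \left(-2 + C\right)} = \sqrt{3 + C^{2} + 50 C}$)
$\left(- 14 y{\left(1,-2 \right)} + N{\left(8 \right)}\right)^{2} = \left(- 14 \left(\left(-2\right) 1\right) + \sqrt{3 + 8^{2} + 50 \cdot 8}\right)^{2} = \left(\left(-14\right) \left(-2\right) + \sqrt{3 + 64 + 400}\right)^{2} = \left(28 + \sqrt{467}\right)^{2}$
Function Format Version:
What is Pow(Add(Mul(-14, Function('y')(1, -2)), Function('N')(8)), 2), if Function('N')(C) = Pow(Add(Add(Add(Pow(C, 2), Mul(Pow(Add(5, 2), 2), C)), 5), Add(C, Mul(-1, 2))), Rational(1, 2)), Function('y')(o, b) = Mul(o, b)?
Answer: Pow(Add(28, Pow(467, Rational(1, 2))), 2) ≈ 2461.2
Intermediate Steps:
Function('y')(o, b) = Mul(b, o)
Function('N')(C) = Pow(Add(3, Pow(C, 2), Mul(50, C)), Rational(1, 2)) (Function('N')(C) = Pow(Add(Add(Add(Pow(C, 2), Mul(Pow(7, 2), C)), 5), Add(C, -2)), Rational(1, 2)) = Pow(Add(Add(Add(Pow(C, 2), Mul(49, C)), 5), Add(-2, C)), Rational(1, 2)) = Pow(Add(Add(5, Pow(C, 2), Mul(49, C)), Add(-2, C)), Rational(1, 2)) = Pow(Add(3, Pow(C, 2), Mul(50, C)), Rational(1, 2)))
Pow(Add(Mul(-14, Function('y')(1, -2)), Function('N')(8)), 2) = Pow(Add(Mul(-14, Mul(-2, 1)), Pow(Add(3, Pow(8, 2), Mul(50, 8)), Rational(1, 2))), 2) = Pow(Add(Mul(-14, -2), Pow(Add(3, 64, 400), Rational(1, 2))), 2) = Pow(Add(28, Pow(467, Rational(1, 2))), 2)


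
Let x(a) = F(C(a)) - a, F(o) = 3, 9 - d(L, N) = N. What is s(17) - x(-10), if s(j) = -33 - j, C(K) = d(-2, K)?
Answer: -63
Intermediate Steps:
d(L, N) = 9 - N
C(K) = 9 - K
x(a) = 3 - a
s(17) - x(-10) = (-33 - 1*17) - (3 - 1*(-10)) = (-33 - 17) - (3 + 10) = -50 - 1*13 = -50 - 13 = -63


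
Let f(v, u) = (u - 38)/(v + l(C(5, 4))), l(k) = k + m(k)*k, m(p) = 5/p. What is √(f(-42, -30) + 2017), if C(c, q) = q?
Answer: √2198757/33 ≈ 44.934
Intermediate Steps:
l(k) = 5 + k (l(k) = k + (5/k)*k = k + 5 = 5 + k)
f(v, u) = (-38 + u)/(9 + v) (f(v, u) = (u - 38)/(v + (5 + 4)) = (-38 + u)/(v + 9) = (-38 + u)/(9 + v))
√(f(-42, -30) + 2017) = √((-38 - 30)/(9 - 42) + 2017) = √(-68/(-33) + 2017) = √(-1/33*(-68) + 2017) = √(68/33 + 2017) = √(66629/33) = √2198757/33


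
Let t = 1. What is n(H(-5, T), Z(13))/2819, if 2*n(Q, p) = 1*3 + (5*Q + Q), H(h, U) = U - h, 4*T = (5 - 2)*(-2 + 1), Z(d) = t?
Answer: 57/11276 ≈ 0.0050550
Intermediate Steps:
Z(d) = 1
T = -¾ (T = ((5 - 2)*(-2 + 1))/4 = (3*(-1))/4 = (¼)*(-3) = -¾ ≈ -0.75000)
n(Q, p) = 3/2 + 3*Q (n(Q, p) = (1*3 + (5*Q + Q))/2 = (3 + 6*Q)/2 = 3/2 + 3*Q)
n(H(-5, T), Z(13))/2819 = (3/2 + 3*(-¾ - 1*(-5)))/2819 = (3/2 + 3*(-¾ + 5))*(1/2819) = (3/2 + 3*(17/4))*(1/2819) = (3/2 + 51/4)*(1/2819) = (57/4)*(1/2819) = 57/11276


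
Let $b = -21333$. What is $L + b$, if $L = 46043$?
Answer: $24710$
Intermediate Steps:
$L + b = 46043 - 21333 = 24710$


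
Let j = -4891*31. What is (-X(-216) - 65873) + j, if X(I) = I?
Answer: -217278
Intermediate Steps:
j = -151621
(-X(-216) - 65873) + j = (-1*(-216) - 65873) - 151621 = (216 - 65873) - 151621 = -65657 - 151621 = -217278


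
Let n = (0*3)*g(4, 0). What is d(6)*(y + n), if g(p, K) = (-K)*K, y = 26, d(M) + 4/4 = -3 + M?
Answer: 52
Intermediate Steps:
d(M) = -4 + M (d(M) = -1 + (-3 + M) = -4 + M)
g(p, K) = -K**2
n = 0 (n = (0*3)*(-1*0**2) = 0*(-1*0) = 0*0 = 0)
d(6)*(y + n) = (-4 + 6)*(26 + 0) = 2*26 = 52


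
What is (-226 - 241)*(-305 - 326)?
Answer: 294677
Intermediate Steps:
(-226 - 241)*(-305 - 326) = -467*(-631) = 294677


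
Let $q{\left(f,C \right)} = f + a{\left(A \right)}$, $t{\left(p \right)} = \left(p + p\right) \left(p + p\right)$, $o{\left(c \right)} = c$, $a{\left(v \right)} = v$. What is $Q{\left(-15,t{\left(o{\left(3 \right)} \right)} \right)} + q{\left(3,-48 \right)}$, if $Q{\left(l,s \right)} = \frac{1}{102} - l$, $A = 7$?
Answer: $\frac{2551}{102} \approx 25.01$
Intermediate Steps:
$t{\left(p \right)} = 4 p^{2}$ ($t{\left(p \right)} = 2 p 2 p = 4 p^{2}$)
$q{\left(f,C \right)} = 7 + f$ ($q{\left(f,C \right)} = f + 7 = 7 + f$)
$Q{\left(l,s \right)} = \frac{1}{102} - l$
$Q{\left(-15,t{\left(o{\left(3 \right)} \right)} \right)} + q{\left(3,-48 \right)} = \left(\frac{1}{102} - -15\right) + \left(7 + 3\right) = \left(\frac{1}{102} + 15\right) + 10 = \frac{1531}{102} + 10 = \frac{2551}{102}$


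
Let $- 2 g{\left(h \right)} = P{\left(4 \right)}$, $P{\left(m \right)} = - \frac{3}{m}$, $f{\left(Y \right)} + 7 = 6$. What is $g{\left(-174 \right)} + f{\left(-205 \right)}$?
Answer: $- \frac{5}{8} \approx -0.625$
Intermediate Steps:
$f{\left(Y \right)} = -1$ ($f{\left(Y \right)} = -7 + 6 = -1$)
$g{\left(h \right)} = \frac{3}{8}$ ($g{\left(h \right)} = - \frac{\left(-3\right) \frac{1}{4}}{2} = \left(- \frac{1}{2}\right) \left(- \frac{3}{4}\right) = \frac{3}{8}$)
$g{\left(-174 \right)} + f{\left(-205 \right)} = \frac{3}{8} - 1 = - \frac{5}{8}$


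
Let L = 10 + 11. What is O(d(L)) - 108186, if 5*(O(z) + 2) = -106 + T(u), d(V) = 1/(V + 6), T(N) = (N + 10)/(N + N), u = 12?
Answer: -6492541/60 ≈ -1.0821e+5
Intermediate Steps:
T(N) = (10 + N)/(2*N) (T(N) = (10 + N)/((2*N)) = (10 + N)*(1/(2*N)) = (10 + N)/(2*N))
L = 21
d(V) = 1/(6 + V)
O(z) = -1381/60 (O(z) = -2 + (-106 + (½)*(10 + 12)/12)/5 = -2 + (-106 + (½)*(1/12)*22)/5 = -2 + (-106 + 11/12)/5 = -2 + (⅕)*(-1261/12) = -2 - 1261/60 = -1381/60)
O(d(L)) - 108186 = -1381/60 - 108186 = -6492541/60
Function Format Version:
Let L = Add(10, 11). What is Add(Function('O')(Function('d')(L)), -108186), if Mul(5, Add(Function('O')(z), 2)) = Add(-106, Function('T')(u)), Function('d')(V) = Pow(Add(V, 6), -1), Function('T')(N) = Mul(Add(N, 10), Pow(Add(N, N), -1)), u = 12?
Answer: Rational(-6492541, 60) ≈ -1.0821e+5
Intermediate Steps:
Function('T')(N) = Mul(Rational(1, 2), Pow(N, -1), Add(10, N)) (Function('T')(N) = Mul(Add(10, N), Pow(Mul(2, N), -1)) = Mul(Add(10, N), Mul(Rational(1, 2), Pow(N, -1))) = Mul(Rational(1, 2), Pow(N, -1), Add(10, N)))
L = 21
Function('d')(V) = Pow(Add(6, V), -1)
Function('O')(z) = Rational(-1381, 60) (Function('O')(z) = Add(-2, Mul(Rational(1, 5), Add(-106, Mul(Rational(1, 2), Pow(12, -1), Add(10, 12))))) = Add(-2, Mul(Rational(1, 5), Add(-106, Mul(Rational(1, 2), Rational(1, 12), 22)))) = Add(-2, Mul(Rational(1, 5), Add(-106, Rational(11, 12)))) = Add(-2, Mul(Rational(1, 5), Rational(-1261, 12))) = Add(-2, Rational(-1261, 60)) = Rational(-1381, 60))
Add(Function('O')(Function('d')(L)), -108186) = Add(Rational(-1381, 60), -108186) = Rational(-6492541, 60)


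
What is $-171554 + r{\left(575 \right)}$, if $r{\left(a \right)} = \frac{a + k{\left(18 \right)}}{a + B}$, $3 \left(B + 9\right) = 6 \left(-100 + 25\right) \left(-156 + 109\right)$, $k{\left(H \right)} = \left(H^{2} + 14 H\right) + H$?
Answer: $- \frac{186650585}{1088} \approx -1.7155 \cdot 10^{5}$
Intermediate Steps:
$k{\left(H \right)} = H^{2} + 15 H$
$B = 7041$ ($B = -9 + \frac{6 \left(-100 + 25\right) \left(-156 + 109\right)}{3} = -9 + \frac{6 \left(\left(-75\right) \left(-47\right)\right)}{3} = -9 + \frac{6 \cdot 3525}{3} = -9 + \frac{1}{3} \cdot 21150 = -9 + 7050 = 7041$)
$r{\left(a \right)} = \frac{594 + a}{7041 + a}$ ($r{\left(a \right)} = \frac{a + 18 \left(15 + 18\right)}{a + 7041} = \frac{a + 18 \cdot 33}{7041 + a} = \frac{a + 594}{7041 + a} = \frac{594 + a}{7041 + a}$)
$-171554 + r{\left(575 \right)} = -171554 + \frac{594 + 575}{7041 + 575} = -171554 + \frac{1}{7616} \cdot 1169 = -171554 + \frac{167}{1088} = - \frac{186650585}{1088}$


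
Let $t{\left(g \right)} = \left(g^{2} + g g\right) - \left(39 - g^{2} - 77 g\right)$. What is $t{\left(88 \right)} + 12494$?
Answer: $42463$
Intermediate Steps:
$t{\left(g \right)} = -39 + 3 g^{2} + 77 g$ ($t{\left(g \right)} = \left(g^{2} + g^{2}\right) + \left(-39 + g^{2} + 77 g\right) = 2 g^{2} + \left(-39 + g^{2} + 77 g\right) = -39 + 3 g^{2} + 77 g$)
$t{\left(88 \right)} + 12494 = \left(-39 + 3 \cdot 88^{2} + 77 \cdot 88\right) + 12494 = \left(-39 + 3 \cdot 7744 + 6776\right) + 12494 = \left(-39 + 23232 + 6776\right) + 12494 = 29969 + 12494 = 42463$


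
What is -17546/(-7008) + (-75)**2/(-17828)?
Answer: 34173761/15617328 ≈ 2.1882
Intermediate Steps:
-17546/(-7008) + (-75)**2/(-17828) = -17546*(-1/7008) + 5625*(-1/17828) = 8773/3504 - 5625/17828 = 34173761/15617328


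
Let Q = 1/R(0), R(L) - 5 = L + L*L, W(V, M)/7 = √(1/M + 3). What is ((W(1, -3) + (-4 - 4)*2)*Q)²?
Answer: 232/15 - 448*√6/75 ≈ 0.83505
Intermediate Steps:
W(V, M) = 7*√(3 + 1/M) (W(V, M) = 7*√(1/M + 3) = 7*√(3 + 1/M))
R(L) = 5 + L + L² (R(L) = 5 + (L + L*L) = 5 + (L + L²) = 5 + L + L²)
Q = ⅕ (Q = 1/(5 + 0 + 0²) = 1/(5 + 0 + 0) = 1/5 = 1*(⅕) = ⅕ ≈ 0.20000)
((W(1, -3) + (-4 - 4)*2)*Q)² = ((7*√(3 + 1/(-3)) + (-4 - 4)*2)*(⅕))² = ((7*√(3 - ⅓) - 8*2)*(⅕))² = ((7*√(8/3) - 16)*(⅕))² = ((7*(2*√6/3) - 16)*(⅕))² = ((14*√6/3 - 16)*(⅕))² = ((-16 + 14*√6/3)*(⅕))² = (-16/5 + 14*√6/15)²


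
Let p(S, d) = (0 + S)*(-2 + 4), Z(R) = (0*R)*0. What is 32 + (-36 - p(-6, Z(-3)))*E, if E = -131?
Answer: 3176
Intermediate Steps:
Z(R) = 0 (Z(R) = 0*0 = 0)
p(S, d) = 2*S (p(S, d) = S*2 = 2*S)
32 + (-36 - p(-6, Z(-3)))*E = 32 + (-36 - 2*(-6))*(-131) = 32 + (-36 - 1*(-12))*(-131) = 32 + (-36 + 12)*(-131) = 32 - 24*(-131) = 32 + 3144 = 3176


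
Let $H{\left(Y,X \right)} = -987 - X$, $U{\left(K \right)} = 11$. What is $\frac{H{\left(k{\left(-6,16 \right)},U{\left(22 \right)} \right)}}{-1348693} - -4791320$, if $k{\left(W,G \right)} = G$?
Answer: $\frac{6462019745758}{1348693} \approx 4.7913 \cdot 10^{6}$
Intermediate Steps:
$\frac{H{\left(k{\left(-6,16 \right)},U{\left(22 \right)} \right)}}{-1348693} - -4791320 = \frac{-987 - 11}{-1348693} - -4791320 = \left(-987 - 11\right) \left(- \frac{1}{1348693}\right) + 4791320 = \left(-998\right) \left(- \frac{1}{1348693}\right) + 4791320 = \frac{998}{1348693} + 4791320 = \frac{6462019745758}{1348693}$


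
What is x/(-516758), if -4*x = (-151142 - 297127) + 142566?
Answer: -305703/2067032 ≈ -0.14789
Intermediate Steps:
x = 305703/4 (x = -((-151142 - 297127) + 142566)/4 = -(-448269 + 142566)/4 = -1/4*(-305703) = 305703/4 ≈ 76426.)
x/(-516758) = (305703/4)/(-516758) = (305703/4)*(-1/516758) = -305703/2067032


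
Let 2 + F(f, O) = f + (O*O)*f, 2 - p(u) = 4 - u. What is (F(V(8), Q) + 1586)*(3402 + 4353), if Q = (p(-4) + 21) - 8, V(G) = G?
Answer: 15385920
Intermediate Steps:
p(u) = -2 + u (p(u) = 2 - (4 - u) = 2 + (-4 + u) = -2 + u)
Q = 7 (Q = ((-2 - 4) + 21) - 8 = (-6 + 21) - 8 = 15 - 8 = 7)
F(f, O) = -2 + f + f*O**2 (F(f, O) = -2 + (f + (O*O)*f) = -2 + (f + O**2*f) = -2 + (f + f*O**2) = -2 + f + f*O**2)
(F(V(8), Q) + 1586)*(3402 + 4353) = ((-2 + 8 + 8*7**2) + 1586)*(3402 + 4353) = ((-2 + 8 + 8*49) + 1586)*7755 = ((-2 + 8 + 392) + 1586)*7755 = (398 + 1586)*7755 = 1984*7755 = 15385920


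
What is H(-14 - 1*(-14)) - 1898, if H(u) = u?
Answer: -1898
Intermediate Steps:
H(-14 - 1*(-14)) - 1898 = (-14 - 1*(-14)) - 1898 = (-14 + 14) - 1898 = 0 - 1898 = -1898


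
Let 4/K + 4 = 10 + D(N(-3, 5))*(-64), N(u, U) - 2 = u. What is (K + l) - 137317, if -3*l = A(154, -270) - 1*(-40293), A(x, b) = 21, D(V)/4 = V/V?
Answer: -18844377/125 ≈ -1.5076e+5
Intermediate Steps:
N(u, U) = 2 + u
D(V) = 4 (D(V) = 4*(V/V) = 4*1 = 4)
K = -2/125 (K = 4/(-4 + (10 + 4*(-64))) = 4/(-4 + (10 - 256)) = 4/(-4 - 246) = 4/(-250) = 4*(-1/250) = -2/125 ≈ -0.016000)
l = -13438 (l = -(21 - 1*(-40293))/3 = -(21 + 40293)/3 = -⅓*40314 = -13438)
(K + l) - 137317 = (-2/125 - 13438) - 137317 = -1679752/125 - 137317 = -18844377/125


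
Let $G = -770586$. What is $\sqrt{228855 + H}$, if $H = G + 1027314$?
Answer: $\sqrt{485583} \approx 696.84$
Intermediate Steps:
$H = 256728$ ($H = -770586 + 1027314 = 256728$)
$\sqrt{228855 + H} = \sqrt{228855 + 256728} = \sqrt{485583}$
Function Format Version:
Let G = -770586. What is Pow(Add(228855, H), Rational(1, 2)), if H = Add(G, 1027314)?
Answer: Pow(485583, Rational(1, 2)) ≈ 696.84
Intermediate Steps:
H = 256728 (H = Add(-770586, 1027314) = 256728)
Pow(Add(228855, H), Rational(1, 2)) = Pow(Add(228855, 256728), Rational(1, 2)) = Pow(485583, Rational(1, 2))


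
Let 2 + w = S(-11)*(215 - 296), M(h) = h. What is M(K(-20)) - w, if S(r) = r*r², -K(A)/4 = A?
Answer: -107729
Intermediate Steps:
K(A) = -4*A
S(r) = r³
w = 107809 (w = -2 + (-11)³*(215 - 296) = -2 - 1331*(-81) = -2 + 107811 = 107809)
M(K(-20)) - w = -4*(-20) - 1*107809 = 80 - 107809 = -107729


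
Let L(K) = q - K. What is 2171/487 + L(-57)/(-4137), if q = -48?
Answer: 2992348/671573 ≈ 4.4557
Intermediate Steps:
L(K) = -48 - K
2171/487 + L(-57)/(-4137) = 2171/487 + (-48 - 1*(-57))/(-4137) = 2171*(1/487) + (-48 + 57)*(-1/4137) = 2171/487 + 9*(-1/4137) = 2171/487 - 3/1379 = 2992348/671573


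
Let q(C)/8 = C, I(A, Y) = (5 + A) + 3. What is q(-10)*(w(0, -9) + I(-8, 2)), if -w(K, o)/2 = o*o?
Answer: 12960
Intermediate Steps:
I(A, Y) = 8 + A
w(K, o) = -2*o**2 (w(K, o) = -2*o*o = -2*o**2)
q(C) = 8*C
q(-10)*(w(0, -9) + I(-8, 2)) = (8*(-10))*(-2*(-9)**2 + (8 - 8)) = -80*(-2*81 + 0) = -80*(-162 + 0) = -80*(-162) = 12960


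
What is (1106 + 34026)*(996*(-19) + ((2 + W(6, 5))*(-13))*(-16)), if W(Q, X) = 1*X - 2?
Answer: -628300688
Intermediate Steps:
W(Q, X) = -2 + X (W(Q, X) = X - 2 = -2 + X)
(1106 + 34026)*(996*(-19) + ((2 + W(6, 5))*(-13))*(-16)) = (1106 + 34026)*(996*(-19) + ((2 + (-2 + 5))*(-13))*(-16)) = 35132*(-18924 + ((2 + 3)*(-13))*(-16)) = 35132*(-18924 + (5*(-13))*(-16)) = 35132*(-18924 - 65*(-16)) = 35132*(-18924 + 1040) = 35132*(-17884) = -628300688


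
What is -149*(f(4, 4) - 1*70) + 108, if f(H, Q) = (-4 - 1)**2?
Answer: 6813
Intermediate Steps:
f(H, Q) = 25 (f(H, Q) = (-5)**2 = 25)
-149*(f(4, 4) - 1*70) + 108 = -149*(25 - 1*70) + 108 = -149*(25 - 70) + 108 = -149*(-45) + 108 = 6705 + 108 = 6813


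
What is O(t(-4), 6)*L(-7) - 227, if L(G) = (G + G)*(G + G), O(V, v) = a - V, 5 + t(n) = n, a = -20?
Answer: -2383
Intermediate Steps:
t(n) = -5 + n
O(V, v) = -20 - V
L(G) = 4*G² (L(G) = (2*G)*(2*G) = 4*G²)
O(t(-4), 6)*L(-7) - 227 = (-20 - (-5 - 4))*(4*(-7)²) - 227 = (-20 - 1*(-9))*(4*49) - 227 = (-20 + 9)*196 - 227 = -11*196 - 227 = -2156 - 227 = -2383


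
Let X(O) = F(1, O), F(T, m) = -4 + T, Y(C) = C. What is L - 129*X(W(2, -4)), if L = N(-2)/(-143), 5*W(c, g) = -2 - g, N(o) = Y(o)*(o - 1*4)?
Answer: 55329/143 ≈ 386.92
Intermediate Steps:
N(o) = o*(-4 + o) (N(o) = o*(o - 1*4) = o*(o - 4) = o*(-4 + o))
W(c, g) = -⅖ - g/5 (W(c, g) = (-2 - g)/5 = -⅖ - g/5)
X(O) = -3 (X(O) = -4 + 1 = -3)
L = -12/143 (L = -2*(-4 - 2)/(-143) = -2*(-6)*(-1/143) = 12*(-1/143) = -12/143 ≈ -0.083916)
L - 129*X(W(2, -4)) = -12/143 - 129*(-3) = -12/143 + 387 = 55329/143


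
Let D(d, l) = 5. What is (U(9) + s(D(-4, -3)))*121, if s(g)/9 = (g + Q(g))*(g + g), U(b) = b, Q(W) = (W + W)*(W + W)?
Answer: 1144539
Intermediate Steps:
Q(W) = 4*W**2 (Q(W) = (2*W)*(2*W) = 4*W**2)
s(g) = 18*g*(g + 4*g**2) (s(g) = 9*((g + 4*g**2)*(g + g)) = 9*((g + 4*g**2)*(2*g)) = 9*(2*g*(g + 4*g**2)) = 18*g*(g + 4*g**2))
(U(9) + s(D(-4, -3)))*121 = (9 + 5**2*(18 + 72*5))*121 = (9 + 25*(18 + 360))*121 = (9 + 25*378)*121 = (9 + 9450)*121 = 9459*121 = 1144539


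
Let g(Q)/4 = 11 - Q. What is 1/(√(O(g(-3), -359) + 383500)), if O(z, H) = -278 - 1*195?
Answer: √383027/383027 ≈ 0.0016158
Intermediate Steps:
g(Q) = 44 - 4*Q (g(Q) = 4*(11 - Q) = 44 - 4*Q)
O(z, H) = -473 (O(z, H) = -278 - 195 = -473)
1/(√(O(g(-3), -359) + 383500)) = 1/(√(-473 + 383500)) = 1/(√383027) = √383027/383027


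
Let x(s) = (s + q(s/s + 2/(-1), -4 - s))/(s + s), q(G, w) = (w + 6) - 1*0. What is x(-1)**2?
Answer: 1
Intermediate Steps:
q(G, w) = 6 + w (q(G, w) = (6 + w) + 0 = 6 + w)
x(s) = 1/s (x(s) = (s + (6 + (-4 - s)))/(s + s) = (s + (2 - s))/((2*s)) = 2*(1/(2*s)) = 1/s)
x(-1)**2 = (1/(-1))**2 = (-1)**2 = 1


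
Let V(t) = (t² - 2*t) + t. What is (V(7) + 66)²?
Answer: 11664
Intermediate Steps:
V(t) = t² - t
(V(7) + 66)² = (7*(-1 + 7) + 66)² = (7*6 + 66)² = (42 + 66)² = 108² = 11664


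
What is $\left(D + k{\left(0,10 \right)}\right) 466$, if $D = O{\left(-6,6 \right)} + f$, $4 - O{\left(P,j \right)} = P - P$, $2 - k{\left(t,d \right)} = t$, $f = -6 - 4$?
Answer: $-1864$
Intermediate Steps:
$f = -10$ ($f = -6 - 4 = -10$)
$k{\left(t,d \right)} = 2 - t$
$O{\left(P,j \right)} = 4$ ($O{\left(P,j \right)} = 4 - \left(P - P\right) = 4 - 0 = 4 + 0 = 4$)
$D = -6$ ($D = 4 - 10 = -6$)
$\left(D + k{\left(0,10 \right)}\right) 466 = \left(-6 + \left(2 - 0\right)\right) 466 = \left(-6 + \left(2 + 0\right)\right) 466 = \left(-6 + 2\right) 466 = \left(-4\right) 466 = -1864$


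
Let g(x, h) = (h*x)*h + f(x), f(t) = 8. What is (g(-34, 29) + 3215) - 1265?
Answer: -26636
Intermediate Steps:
g(x, h) = 8 + x*h² (g(x, h) = (h*x)*h + 8 = x*h² + 8 = 8 + x*h²)
(g(-34, 29) + 3215) - 1265 = ((8 - 34*29²) + 3215) - 1265 = ((8 - 34*841) + 3215) - 1265 = ((8 - 28594) + 3215) - 1265 = (-28586 + 3215) - 1265 = -25371 - 1265 = -26636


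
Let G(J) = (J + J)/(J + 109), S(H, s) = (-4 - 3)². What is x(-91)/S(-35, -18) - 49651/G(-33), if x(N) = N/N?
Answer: 92450195/1617 ≈ 57174.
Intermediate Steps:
S(H, s) = 49 (S(H, s) = (-7)² = 49)
x(N) = 1
G(J) = 2*J/(109 + J) (G(J) = (2*J)/(109 + J) = 2*J/(109 + J))
x(-91)/S(-35, -18) - 49651/G(-33) = 1/49 - 49651/(2*(-33)/(109 - 33)) = 1*(1/49) - 49651/(2*(-33)/76) = 1/49 - 49651/(2*(-33)*(1/76)) = 1/49 - 49651/(-33/38) = 1/49 - 49651*(-38/33) = 1/49 + 1886738/33 = 92450195/1617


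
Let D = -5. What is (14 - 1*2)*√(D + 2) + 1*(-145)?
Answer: -145 + 12*I*√3 ≈ -145.0 + 20.785*I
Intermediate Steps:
(14 - 1*2)*√(D + 2) + 1*(-145) = (14 - 1*2)*√(-5 + 2) + 1*(-145) = (14 - 2)*√(-3) - 145 = 12*(I*√3) - 145 = 12*I*√3 - 145 = -145 + 12*I*√3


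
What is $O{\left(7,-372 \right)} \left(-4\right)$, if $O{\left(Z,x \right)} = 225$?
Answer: $-900$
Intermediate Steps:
$O{\left(7,-372 \right)} \left(-4\right) = 225 \left(-4\right) = -900$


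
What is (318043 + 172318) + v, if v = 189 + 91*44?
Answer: 494554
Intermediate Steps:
v = 4193 (v = 189 + 4004 = 4193)
(318043 + 172318) + v = (318043 + 172318) + 4193 = 490361 + 4193 = 494554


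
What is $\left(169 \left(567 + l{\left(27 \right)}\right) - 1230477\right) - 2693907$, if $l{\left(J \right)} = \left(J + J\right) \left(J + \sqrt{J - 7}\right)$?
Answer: $-3582159 + 18252 \sqrt{5} \approx -3.5413 \cdot 10^{6}$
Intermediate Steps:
$l{\left(J \right)} = 2 J \left(J + \sqrt{-7 + J}\right)$
$\left(169 \left(567 + l{\left(27 \right)}\right) - 1230477\right) - 2693907 = \left(169 \left(567 + 2 \cdot 27 \left(27 + \sqrt{-7 + 27}\right)\right) - 1230477\right) - 2693907 = \left(169 \left(567 + 2 \cdot 27 \left(27 + \sqrt{20}\right)\right) - 1230477\right) - 2693907 = \left(169 \left(567 + 2 \cdot 27 \left(27 + 2 \sqrt{5}\right)\right) - 1230477\right) - 2693907 = \left(169 \left(567 + \left(1458 + 108 \sqrt{5}\right)\right) - 1230477\right) - 2693907 = \left(169 \left(2025 + 108 \sqrt{5}\right) - 1230477\right) - 2693907 = \left(\left(342225 + 18252 \sqrt{5}\right) - 1230477\right) - 2693907 = \left(-888252 + 18252 \sqrt{5}\right) - 2693907 = -3582159 + 18252 \sqrt{5}$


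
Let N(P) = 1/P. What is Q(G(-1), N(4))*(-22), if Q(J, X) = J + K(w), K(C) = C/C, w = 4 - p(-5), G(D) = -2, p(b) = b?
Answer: 22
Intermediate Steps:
w = 9 (w = 4 - 1*(-5) = 4 + 5 = 9)
K(C) = 1
Q(J, X) = 1 + J (Q(J, X) = J + 1 = 1 + J)
Q(G(-1), N(4))*(-22) = (1 - 2)*(-22) = -1*(-22) = 22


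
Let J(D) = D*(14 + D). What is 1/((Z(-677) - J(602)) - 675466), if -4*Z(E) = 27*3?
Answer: -4/4185273 ≈ -9.5573e-7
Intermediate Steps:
Z(E) = -81/4 (Z(E) = -27*3/4 = -¼*81 = -81/4)
1/((Z(-677) - J(602)) - 675466) = 1/((-81/4 - 602*(14 + 602)) - 675466) = 1/((-81/4 - 602*616) - 675466) = 1/((-81/4 - 1*370832) - 675466) = 1/((-81/4 - 370832) - 675466) = 1/(-1483409/4 - 675466) = 1/(-4185273/4) = -4/4185273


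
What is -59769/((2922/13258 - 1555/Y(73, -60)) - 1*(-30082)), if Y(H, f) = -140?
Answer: -528278268/265984891 ≈ -1.9861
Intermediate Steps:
-59769/((2922/13258 - 1555/Y(73, -60)) - 1*(-30082)) = -59769/((2922/13258 - 1555/(-140)) - 1*(-30082)) = -59769/((2922*(1/13258) - 1555*(-1/140)) + 30082) = -59769/((1461/6629 + 311/28) + 30082) = -59769/(300361/26516 + 30082) = -59769/797954673/26516 = -59769*26516/797954673 = -528278268/265984891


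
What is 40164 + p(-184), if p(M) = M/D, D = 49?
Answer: 1967852/49 ≈ 40160.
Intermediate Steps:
p(M) = M/49
40164 + p(-184) = 40164 + (1/49)*(-184) = 40164 - 184/49 = 1967852/49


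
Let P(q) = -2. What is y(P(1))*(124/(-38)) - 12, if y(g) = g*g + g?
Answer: -352/19 ≈ -18.526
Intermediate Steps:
y(g) = g + g**2 (y(g) = g**2 + g = g + g**2)
y(P(1))*(124/(-38)) - 12 = (-2*(1 - 2))*(124/(-38)) - 12 = (-2*(-1))*(124*(-1/38)) - 12 = 2*(-62/19) - 12 = -124/19 - 12 = -352/19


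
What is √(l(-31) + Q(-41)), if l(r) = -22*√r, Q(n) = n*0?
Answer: √22*31^(¼)*√(-I) ≈ 7.8259 - 7.8259*I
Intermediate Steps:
Q(n) = 0
√(l(-31) + Q(-41)) = √(-22*I*√31 + 0) = √(-22*I*√31) = √22*31^(¼)*√(-I)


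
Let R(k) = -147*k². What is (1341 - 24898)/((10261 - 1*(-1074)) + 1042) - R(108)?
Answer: 21221679659/12377 ≈ 1.7146e+6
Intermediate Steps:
(1341 - 24898)/((10261 - 1*(-1074)) + 1042) - R(108) = (1341 - 24898)/((10261 - 1*(-1074)) + 1042) - (-147)*108² = -23557/((10261 + 1074) + 1042) - (-147)*11664 = -23557/(11335 + 1042) - 1*(-1714608) = -23557/12377 + 1714608 = 21221679659/12377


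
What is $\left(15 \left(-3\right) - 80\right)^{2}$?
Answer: $15625$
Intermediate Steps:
$\left(15 \left(-3\right) - 80\right)^{2} = \left(-45 - 80\right)^{2} = \left(-125\right)^{2} = 15625$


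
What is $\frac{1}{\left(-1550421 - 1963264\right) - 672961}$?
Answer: $- \frac{1}{4186646} \approx -2.3885 \cdot 10^{-7}$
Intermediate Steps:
$\frac{1}{\left(-1550421 - 1963264\right) - 672961} = \frac{1}{-3513685 - 672961} = \frac{1}{-4186646} = - \frac{1}{4186646}$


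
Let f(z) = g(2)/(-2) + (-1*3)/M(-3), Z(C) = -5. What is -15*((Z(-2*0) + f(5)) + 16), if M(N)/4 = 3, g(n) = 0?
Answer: -645/4 ≈ -161.25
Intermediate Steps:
M(N) = 12 (M(N) = 4*3 = 12)
f(z) = -¼ (f(z) = 0/(-2) - 1*3/12 = 0*(-½) - 3*1/12 = 0 - ¼ = -¼)
-15*((Z(-2*0) + f(5)) + 16) = -15*((-5 - ¼) + 16) = -15*(-21/4 + 16) = -15*43/4 = -645/4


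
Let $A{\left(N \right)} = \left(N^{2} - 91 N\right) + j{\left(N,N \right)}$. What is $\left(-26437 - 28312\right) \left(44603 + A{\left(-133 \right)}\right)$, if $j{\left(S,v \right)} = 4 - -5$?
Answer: $-4073544596$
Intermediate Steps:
$j{\left(S,v \right)} = 9$ ($j{\left(S,v \right)} = 4 + 5 = 9$)
$A{\left(N \right)} = 9 + N^{2} - 91 N$ ($A{\left(N \right)} = \left(N^{2} - 91 N\right) + 9 = 9 + N^{2} - 91 N$)
$\left(-26437 - 28312\right) \left(44603 + A{\left(-133 \right)}\right) = \left(-26437 - 28312\right) \left(44603 + \left(9 + \left(-133\right)^{2} - -12103\right)\right) = - 54749 \left(44603 + \left(9 + 17689 + 12103\right)\right) = - 54749 \left(44603 + 29801\right) = \left(-54749\right) 74404 = -4073544596$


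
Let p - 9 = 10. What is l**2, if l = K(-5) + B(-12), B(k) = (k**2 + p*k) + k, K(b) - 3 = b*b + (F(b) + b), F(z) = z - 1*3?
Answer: 6561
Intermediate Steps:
F(z) = -3 + z (F(z) = z - 3 = -3 + z)
p = 19 (p = 9 + 10 = 19)
K(b) = b**2 + 2*b (K(b) = 3 + (b*b + ((-3 + b) + b)) = 3 + (b**2 + (-3 + 2*b)) = 3 + (-3 + b**2 + 2*b) = b**2 + 2*b)
B(k) = k**2 + 20*k (B(k) = (k**2 + 19*k) + k = k**2 + 20*k)
l = -81 (l = -5*(2 - 5) - 12*(20 - 12) = -5*(-3) - 12*8 = 15 - 96 = -81)
l**2 = (-81)**2 = 6561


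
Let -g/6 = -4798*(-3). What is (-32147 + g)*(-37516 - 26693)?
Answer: 7609472799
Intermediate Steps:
g = -86364 (g = -(-28788)*(-3) = -6*14394 = -86364)
(-32147 + g)*(-37516 - 26693) = (-32147 - 86364)*(-37516 - 26693) = -118511*(-64209) = 7609472799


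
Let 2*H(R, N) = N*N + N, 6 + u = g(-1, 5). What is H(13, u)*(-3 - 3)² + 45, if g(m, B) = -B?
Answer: 2025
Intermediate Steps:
u = -11 (u = -6 - 1*5 = -6 - 5 = -11)
H(R, N) = N/2 + N²/2 (H(R, N) = (N*N + N)/2 = (N² + N)/2 = (N + N²)/2 = N/2 + N²/2)
H(13, u)*(-3 - 3)² + 45 = ((½)*(-11)*(1 - 11))*(-3 - 3)² + 45 = ((½)*(-11)*(-10))*(-6)² + 45 = 55*36 + 45 = 1980 + 45 = 2025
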